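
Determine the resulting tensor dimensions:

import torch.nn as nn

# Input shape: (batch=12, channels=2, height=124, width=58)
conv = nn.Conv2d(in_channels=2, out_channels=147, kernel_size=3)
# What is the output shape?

Input shape: (12, 2, 124, 58)
Output shape: (12, 147, 122, 56)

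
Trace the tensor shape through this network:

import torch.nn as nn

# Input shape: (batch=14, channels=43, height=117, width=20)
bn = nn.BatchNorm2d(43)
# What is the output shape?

Input shape: (14, 43, 117, 20)
Output shape: (14, 43, 117, 20)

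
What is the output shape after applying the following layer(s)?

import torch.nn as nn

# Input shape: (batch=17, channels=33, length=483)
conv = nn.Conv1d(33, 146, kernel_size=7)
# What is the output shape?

Input shape: (17, 33, 483)
Output shape: (17, 146, 477)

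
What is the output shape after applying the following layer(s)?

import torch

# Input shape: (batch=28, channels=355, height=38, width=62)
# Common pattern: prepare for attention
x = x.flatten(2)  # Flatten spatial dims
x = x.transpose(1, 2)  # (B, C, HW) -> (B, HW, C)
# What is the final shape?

Input shape: (28, 355, 38, 62)
  -> after flatten(2): (28, 355, 2356)
Output shape: (28, 2356, 355)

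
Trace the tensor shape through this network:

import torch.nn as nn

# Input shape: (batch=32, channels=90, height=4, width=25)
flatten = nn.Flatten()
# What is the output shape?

Input shape: (32, 90, 4, 25)
Output shape: (32, 9000)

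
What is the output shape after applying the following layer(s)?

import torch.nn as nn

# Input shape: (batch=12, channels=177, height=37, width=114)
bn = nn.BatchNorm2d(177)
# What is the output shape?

Input shape: (12, 177, 37, 114)
Output shape: (12, 177, 37, 114)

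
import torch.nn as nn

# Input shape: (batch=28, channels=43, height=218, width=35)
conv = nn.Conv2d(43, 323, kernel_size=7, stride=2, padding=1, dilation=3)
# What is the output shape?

Input shape: (28, 43, 218, 35)
Output shape: (28, 323, 101, 10)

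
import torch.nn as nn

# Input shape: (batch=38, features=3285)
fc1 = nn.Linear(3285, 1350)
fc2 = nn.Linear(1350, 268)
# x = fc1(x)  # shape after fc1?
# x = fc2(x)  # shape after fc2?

Input shape: (38, 3285)
  -> after fc1: (38, 1350)
Output shape: (38, 268)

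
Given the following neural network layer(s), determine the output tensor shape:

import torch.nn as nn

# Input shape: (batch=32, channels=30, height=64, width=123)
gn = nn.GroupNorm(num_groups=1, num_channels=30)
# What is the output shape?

Input shape: (32, 30, 64, 123)
Output shape: (32, 30, 64, 123)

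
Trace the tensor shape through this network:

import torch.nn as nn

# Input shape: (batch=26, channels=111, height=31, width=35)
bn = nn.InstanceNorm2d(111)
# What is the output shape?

Input shape: (26, 111, 31, 35)
Output shape: (26, 111, 31, 35)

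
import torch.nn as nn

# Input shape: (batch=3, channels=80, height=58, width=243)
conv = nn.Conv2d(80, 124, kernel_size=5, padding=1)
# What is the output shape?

Input shape: (3, 80, 58, 243)
Output shape: (3, 124, 56, 241)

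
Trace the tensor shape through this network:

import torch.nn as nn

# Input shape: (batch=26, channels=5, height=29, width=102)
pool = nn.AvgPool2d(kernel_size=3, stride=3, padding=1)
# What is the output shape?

Input shape: (26, 5, 29, 102)
Output shape: (26, 5, 10, 34)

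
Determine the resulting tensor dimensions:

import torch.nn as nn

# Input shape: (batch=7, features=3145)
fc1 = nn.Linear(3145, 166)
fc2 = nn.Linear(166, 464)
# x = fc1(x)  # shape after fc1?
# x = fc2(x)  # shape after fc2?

Input shape: (7, 3145)
  -> after fc1: (7, 166)
Output shape: (7, 464)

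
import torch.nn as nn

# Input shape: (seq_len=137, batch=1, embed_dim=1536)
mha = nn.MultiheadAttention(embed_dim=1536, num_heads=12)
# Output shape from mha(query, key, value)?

Input shape: (137, 1, 1536)
Output shape: (137, 1, 1536)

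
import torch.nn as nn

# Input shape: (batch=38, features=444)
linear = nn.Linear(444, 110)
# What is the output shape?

Input shape: (38, 444)
Output shape: (38, 110)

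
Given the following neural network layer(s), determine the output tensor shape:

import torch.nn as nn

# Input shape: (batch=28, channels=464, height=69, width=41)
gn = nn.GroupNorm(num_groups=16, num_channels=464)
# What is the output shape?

Input shape: (28, 464, 69, 41)
Output shape: (28, 464, 69, 41)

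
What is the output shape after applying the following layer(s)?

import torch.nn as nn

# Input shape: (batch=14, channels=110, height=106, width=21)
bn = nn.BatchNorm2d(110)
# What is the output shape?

Input shape: (14, 110, 106, 21)
Output shape: (14, 110, 106, 21)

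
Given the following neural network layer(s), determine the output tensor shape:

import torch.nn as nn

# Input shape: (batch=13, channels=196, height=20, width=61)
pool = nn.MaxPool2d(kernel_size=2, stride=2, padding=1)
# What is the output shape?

Input shape: (13, 196, 20, 61)
Output shape: (13, 196, 11, 31)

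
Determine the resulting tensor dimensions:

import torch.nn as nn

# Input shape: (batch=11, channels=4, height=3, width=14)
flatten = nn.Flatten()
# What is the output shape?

Input shape: (11, 4, 3, 14)
Output shape: (11, 168)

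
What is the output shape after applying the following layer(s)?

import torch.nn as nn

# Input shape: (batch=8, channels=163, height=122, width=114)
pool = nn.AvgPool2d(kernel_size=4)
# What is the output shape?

Input shape: (8, 163, 122, 114)
Output shape: (8, 163, 30, 28)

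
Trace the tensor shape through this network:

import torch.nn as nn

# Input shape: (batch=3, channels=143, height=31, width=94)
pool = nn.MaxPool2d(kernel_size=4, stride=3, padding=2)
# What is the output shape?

Input shape: (3, 143, 31, 94)
Output shape: (3, 143, 11, 32)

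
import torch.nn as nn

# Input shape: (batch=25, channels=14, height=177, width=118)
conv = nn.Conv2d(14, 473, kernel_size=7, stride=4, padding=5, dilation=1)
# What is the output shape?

Input shape: (25, 14, 177, 118)
Output shape: (25, 473, 46, 31)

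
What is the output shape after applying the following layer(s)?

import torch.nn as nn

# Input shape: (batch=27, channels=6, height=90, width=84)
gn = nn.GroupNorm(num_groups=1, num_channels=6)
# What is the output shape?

Input shape: (27, 6, 90, 84)
Output shape: (27, 6, 90, 84)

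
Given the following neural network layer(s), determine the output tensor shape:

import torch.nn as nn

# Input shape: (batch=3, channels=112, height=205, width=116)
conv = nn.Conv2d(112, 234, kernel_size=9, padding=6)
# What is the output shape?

Input shape: (3, 112, 205, 116)
Output shape: (3, 234, 209, 120)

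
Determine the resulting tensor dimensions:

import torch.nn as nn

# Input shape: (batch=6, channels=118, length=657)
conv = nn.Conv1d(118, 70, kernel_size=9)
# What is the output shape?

Input shape: (6, 118, 657)
Output shape: (6, 70, 649)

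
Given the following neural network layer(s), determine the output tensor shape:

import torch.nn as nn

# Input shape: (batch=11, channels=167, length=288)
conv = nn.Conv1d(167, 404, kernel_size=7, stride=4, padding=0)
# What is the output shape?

Input shape: (11, 167, 288)
Output shape: (11, 404, 71)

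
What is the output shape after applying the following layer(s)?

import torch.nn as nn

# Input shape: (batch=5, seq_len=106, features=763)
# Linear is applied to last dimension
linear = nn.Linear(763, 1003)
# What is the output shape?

Input shape: (5, 106, 763)
Output shape: (5, 106, 1003)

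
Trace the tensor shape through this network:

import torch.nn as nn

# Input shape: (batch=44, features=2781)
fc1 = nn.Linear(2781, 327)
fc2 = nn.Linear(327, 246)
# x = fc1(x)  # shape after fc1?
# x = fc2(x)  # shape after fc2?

Input shape: (44, 2781)
  -> after fc1: (44, 327)
Output shape: (44, 246)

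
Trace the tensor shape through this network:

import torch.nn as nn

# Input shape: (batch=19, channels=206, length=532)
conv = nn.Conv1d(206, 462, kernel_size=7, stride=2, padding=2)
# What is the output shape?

Input shape: (19, 206, 532)
Output shape: (19, 462, 265)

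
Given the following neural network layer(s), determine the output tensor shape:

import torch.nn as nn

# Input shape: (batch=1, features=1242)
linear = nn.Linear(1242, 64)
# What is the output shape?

Input shape: (1, 1242)
Output shape: (1, 64)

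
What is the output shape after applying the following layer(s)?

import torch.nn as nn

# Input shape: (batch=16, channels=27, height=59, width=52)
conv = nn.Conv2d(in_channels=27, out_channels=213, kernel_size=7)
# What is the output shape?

Input shape: (16, 27, 59, 52)
Output shape: (16, 213, 53, 46)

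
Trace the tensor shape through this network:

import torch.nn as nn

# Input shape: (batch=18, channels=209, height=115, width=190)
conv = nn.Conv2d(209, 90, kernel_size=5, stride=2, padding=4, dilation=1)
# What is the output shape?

Input shape: (18, 209, 115, 190)
Output shape: (18, 90, 60, 97)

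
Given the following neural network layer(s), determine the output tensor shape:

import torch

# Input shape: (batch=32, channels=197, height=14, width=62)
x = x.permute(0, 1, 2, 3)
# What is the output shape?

Input shape: (32, 197, 14, 62)
Output shape: (32, 197, 14, 62)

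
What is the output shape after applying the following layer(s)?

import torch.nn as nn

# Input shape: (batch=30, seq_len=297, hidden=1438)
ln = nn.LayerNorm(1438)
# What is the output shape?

Input shape: (30, 297, 1438)
Output shape: (30, 297, 1438)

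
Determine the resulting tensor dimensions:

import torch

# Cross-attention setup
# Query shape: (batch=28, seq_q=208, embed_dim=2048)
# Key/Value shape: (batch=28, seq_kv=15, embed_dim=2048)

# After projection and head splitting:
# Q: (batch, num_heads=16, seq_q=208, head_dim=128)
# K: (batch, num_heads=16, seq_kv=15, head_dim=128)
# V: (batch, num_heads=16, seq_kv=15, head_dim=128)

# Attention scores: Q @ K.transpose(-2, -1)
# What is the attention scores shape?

Input shape: (28, 208, 2048)
Output shape: (28, 16, 208, 15)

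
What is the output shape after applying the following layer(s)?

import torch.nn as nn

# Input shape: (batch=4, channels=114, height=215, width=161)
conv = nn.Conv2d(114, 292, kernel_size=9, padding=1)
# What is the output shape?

Input shape: (4, 114, 215, 161)
Output shape: (4, 292, 209, 155)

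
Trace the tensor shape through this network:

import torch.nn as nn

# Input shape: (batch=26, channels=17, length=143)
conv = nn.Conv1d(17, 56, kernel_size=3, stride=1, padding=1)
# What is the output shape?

Input shape: (26, 17, 143)
Output shape: (26, 56, 143)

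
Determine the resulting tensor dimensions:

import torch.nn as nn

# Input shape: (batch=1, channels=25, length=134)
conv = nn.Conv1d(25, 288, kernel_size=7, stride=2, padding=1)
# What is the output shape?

Input shape: (1, 25, 134)
Output shape: (1, 288, 65)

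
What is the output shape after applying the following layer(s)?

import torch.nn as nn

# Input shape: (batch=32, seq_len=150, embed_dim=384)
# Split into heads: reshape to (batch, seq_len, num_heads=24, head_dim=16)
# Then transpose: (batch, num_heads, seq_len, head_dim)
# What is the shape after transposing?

Input shape: (32, 150, 384)
  -> after reshape: (32, 150, 24, 16)
Output shape: (32, 24, 150, 16)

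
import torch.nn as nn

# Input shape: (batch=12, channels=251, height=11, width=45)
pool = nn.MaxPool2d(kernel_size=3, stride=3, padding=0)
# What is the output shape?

Input shape: (12, 251, 11, 45)
Output shape: (12, 251, 3, 15)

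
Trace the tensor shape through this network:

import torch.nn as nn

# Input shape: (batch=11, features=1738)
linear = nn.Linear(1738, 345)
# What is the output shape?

Input shape: (11, 1738)
Output shape: (11, 345)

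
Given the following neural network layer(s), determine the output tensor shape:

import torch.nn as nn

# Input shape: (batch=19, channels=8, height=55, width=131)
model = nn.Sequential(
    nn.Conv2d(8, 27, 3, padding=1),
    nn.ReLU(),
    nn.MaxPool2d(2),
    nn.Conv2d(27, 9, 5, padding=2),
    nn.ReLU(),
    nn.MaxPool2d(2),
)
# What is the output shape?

Input shape: (19, 8, 55, 131)
  -> after first Conv2d: (19, 27, 55, 131)
  -> after first MaxPool2d: (19, 27, 27, 65)
  -> after second Conv2d: (19, 9, 27, 65)
Output shape: (19, 9, 13, 32)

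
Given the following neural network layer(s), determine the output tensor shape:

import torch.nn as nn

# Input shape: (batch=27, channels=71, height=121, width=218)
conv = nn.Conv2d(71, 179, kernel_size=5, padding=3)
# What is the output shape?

Input shape: (27, 71, 121, 218)
Output shape: (27, 179, 123, 220)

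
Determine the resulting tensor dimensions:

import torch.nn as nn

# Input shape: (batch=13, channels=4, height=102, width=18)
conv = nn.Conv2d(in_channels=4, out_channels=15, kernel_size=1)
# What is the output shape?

Input shape: (13, 4, 102, 18)
Output shape: (13, 15, 102, 18)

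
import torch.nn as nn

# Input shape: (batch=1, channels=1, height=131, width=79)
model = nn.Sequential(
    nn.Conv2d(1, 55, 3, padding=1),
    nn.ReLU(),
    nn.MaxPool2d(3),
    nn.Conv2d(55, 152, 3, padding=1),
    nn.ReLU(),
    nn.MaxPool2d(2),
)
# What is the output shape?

Input shape: (1, 1, 131, 79)
  -> after first Conv2d: (1, 55, 131, 79)
  -> after first MaxPool2d: (1, 55, 43, 26)
  -> after second Conv2d: (1, 152, 43, 26)
Output shape: (1, 152, 21, 13)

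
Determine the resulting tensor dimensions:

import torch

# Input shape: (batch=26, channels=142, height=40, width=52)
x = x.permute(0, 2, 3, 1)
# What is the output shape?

Input shape: (26, 142, 40, 52)
Output shape: (26, 40, 52, 142)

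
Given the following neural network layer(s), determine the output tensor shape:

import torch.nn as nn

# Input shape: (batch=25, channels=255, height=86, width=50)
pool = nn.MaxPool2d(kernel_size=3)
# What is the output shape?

Input shape: (25, 255, 86, 50)
Output shape: (25, 255, 28, 16)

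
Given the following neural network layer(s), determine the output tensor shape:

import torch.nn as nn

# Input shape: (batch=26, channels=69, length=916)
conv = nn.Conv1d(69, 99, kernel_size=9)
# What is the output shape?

Input shape: (26, 69, 916)
Output shape: (26, 99, 908)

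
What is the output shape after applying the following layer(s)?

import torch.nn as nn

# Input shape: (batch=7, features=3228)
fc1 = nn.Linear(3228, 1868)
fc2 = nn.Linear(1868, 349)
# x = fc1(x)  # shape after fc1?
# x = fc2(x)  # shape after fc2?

Input shape: (7, 3228)
  -> after fc1: (7, 1868)
Output shape: (7, 349)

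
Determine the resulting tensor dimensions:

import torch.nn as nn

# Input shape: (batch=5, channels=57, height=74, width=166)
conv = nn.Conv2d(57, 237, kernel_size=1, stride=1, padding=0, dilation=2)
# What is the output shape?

Input shape: (5, 57, 74, 166)
Output shape: (5, 237, 74, 166)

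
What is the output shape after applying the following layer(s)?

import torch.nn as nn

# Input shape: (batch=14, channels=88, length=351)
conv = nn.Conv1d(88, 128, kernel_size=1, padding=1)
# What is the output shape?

Input shape: (14, 88, 351)
Output shape: (14, 128, 353)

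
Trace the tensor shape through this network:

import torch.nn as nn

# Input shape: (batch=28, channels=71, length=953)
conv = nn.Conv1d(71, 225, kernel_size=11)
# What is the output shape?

Input shape: (28, 71, 953)
Output shape: (28, 225, 943)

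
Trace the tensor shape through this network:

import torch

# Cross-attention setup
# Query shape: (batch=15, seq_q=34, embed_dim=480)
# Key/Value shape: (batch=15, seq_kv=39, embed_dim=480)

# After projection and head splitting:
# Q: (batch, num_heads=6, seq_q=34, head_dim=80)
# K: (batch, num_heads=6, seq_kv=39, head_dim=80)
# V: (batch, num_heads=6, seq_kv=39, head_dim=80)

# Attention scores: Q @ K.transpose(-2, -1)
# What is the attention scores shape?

Input shape: (15, 34, 480)
Output shape: (15, 6, 34, 39)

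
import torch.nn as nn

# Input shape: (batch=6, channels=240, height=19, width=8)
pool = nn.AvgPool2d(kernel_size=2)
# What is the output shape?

Input shape: (6, 240, 19, 8)
Output shape: (6, 240, 9, 4)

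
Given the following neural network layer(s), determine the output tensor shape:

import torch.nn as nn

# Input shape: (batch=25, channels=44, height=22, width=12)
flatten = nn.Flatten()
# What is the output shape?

Input shape: (25, 44, 22, 12)
Output shape: (25, 11616)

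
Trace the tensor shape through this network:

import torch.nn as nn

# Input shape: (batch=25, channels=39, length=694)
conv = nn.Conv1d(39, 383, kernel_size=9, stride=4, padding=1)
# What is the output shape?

Input shape: (25, 39, 694)
Output shape: (25, 383, 172)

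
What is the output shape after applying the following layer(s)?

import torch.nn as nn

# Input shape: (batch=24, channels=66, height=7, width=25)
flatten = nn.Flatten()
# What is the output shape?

Input shape: (24, 66, 7, 25)
Output shape: (24, 11550)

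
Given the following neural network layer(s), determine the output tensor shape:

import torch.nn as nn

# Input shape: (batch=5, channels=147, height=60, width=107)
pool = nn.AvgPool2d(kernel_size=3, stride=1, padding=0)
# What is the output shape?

Input shape: (5, 147, 60, 107)
Output shape: (5, 147, 58, 105)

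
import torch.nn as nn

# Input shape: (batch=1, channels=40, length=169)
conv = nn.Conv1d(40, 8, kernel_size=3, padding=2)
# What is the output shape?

Input shape: (1, 40, 169)
Output shape: (1, 8, 171)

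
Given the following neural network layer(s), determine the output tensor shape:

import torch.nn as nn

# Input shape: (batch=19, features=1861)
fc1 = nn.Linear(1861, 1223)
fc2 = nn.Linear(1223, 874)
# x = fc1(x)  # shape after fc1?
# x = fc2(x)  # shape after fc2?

Input shape: (19, 1861)
  -> after fc1: (19, 1223)
Output shape: (19, 874)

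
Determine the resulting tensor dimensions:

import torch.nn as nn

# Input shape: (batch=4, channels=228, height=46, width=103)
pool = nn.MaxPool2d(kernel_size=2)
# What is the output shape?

Input shape: (4, 228, 46, 103)
Output shape: (4, 228, 23, 51)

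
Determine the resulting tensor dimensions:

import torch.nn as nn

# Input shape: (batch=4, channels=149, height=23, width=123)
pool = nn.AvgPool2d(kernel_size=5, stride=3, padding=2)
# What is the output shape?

Input shape: (4, 149, 23, 123)
Output shape: (4, 149, 8, 41)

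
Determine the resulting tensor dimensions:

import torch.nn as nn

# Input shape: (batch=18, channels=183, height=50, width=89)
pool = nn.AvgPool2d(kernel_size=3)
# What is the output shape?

Input shape: (18, 183, 50, 89)
Output shape: (18, 183, 16, 29)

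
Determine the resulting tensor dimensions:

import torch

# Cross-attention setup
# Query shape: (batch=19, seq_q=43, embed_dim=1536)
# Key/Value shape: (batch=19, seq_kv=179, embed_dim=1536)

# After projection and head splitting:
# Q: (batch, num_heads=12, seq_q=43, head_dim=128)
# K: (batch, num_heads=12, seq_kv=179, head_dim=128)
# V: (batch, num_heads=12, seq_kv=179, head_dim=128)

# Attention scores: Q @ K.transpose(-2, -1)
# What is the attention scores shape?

Input shape: (19, 43, 1536)
Output shape: (19, 12, 43, 179)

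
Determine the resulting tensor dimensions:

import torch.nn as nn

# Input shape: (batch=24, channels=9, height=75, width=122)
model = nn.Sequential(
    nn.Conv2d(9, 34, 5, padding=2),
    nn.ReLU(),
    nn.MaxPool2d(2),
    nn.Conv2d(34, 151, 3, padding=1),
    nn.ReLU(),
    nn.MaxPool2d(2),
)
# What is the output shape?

Input shape: (24, 9, 75, 122)
  -> after first Conv2d: (24, 34, 75, 122)
  -> after first MaxPool2d: (24, 34, 37, 61)
  -> after second Conv2d: (24, 151, 37, 61)
Output shape: (24, 151, 18, 30)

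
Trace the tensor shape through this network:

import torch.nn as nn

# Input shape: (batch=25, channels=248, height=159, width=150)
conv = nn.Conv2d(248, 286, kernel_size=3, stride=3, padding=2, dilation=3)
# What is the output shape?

Input shape: (25, 248, 159, 150)
Output shape: (25, 286, 53, 50)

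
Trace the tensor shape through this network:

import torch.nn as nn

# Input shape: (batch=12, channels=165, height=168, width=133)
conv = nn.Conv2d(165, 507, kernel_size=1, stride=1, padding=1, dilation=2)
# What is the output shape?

Input shape: (12, 165, 168, 133)
Output shape: (12, 507, 170, 135)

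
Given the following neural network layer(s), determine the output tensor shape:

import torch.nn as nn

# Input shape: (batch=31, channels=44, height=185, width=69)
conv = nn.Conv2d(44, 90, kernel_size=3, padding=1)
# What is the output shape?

Input shape: (31, 44, 185, 69)
Output shape: (31, 90, 185, 69)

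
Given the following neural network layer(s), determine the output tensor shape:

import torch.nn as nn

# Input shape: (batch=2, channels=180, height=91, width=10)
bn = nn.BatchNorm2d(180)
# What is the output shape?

Input shape: (2, 180, 91, 10)
Output shape: (2, 180, 91, 10)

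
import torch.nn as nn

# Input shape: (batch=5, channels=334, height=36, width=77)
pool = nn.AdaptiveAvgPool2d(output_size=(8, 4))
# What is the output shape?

Input shape: (5, 334, 36, 77)
Output shape: (5, 334, 8, 4)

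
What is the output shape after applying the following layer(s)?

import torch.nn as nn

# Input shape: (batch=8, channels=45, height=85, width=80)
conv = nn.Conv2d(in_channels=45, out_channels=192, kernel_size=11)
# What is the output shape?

Input shape: (8, 45, 85, 80)
Output shape: (8, 192, 75, 70)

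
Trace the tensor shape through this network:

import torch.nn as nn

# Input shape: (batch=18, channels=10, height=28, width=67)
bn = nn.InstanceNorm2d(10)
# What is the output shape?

Input shape: (18, 10, 28, 67)
Output shape: (18, 10, 28, 67)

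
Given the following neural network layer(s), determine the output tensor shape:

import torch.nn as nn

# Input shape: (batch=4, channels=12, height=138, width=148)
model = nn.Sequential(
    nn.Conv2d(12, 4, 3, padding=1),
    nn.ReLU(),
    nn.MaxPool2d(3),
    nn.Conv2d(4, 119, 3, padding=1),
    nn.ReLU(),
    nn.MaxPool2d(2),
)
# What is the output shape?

Input shape: (4, 12, 138, 148)
  -> after first Conv2d: (4, 4, 138, 148)
  -> after first MaxPool2d: (4, 4, 46, 49)
  -> after second Conv2d: (4, 119, 46, 49)
Output shape: (4, 119, 23, 24)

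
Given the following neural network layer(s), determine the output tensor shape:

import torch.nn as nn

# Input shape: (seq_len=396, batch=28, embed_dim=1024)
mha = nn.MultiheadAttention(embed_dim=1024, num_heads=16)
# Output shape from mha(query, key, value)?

Input shape: (396, 28, 1024)
Output shape: (396, 28, 1024)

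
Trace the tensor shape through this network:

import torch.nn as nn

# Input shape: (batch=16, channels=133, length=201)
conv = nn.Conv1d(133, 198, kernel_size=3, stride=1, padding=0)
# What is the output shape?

Input shape: (16, 133, 201)
Output shape: (16, 198, 199)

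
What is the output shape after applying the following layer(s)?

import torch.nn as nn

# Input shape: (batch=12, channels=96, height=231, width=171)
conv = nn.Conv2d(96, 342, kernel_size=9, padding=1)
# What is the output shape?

Input shape: (12, 96, 231, 171)
Output shape: (12, 342, 225, 165)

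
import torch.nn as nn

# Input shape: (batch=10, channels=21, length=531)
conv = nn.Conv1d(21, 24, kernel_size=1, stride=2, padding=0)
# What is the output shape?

Input shape: (10, 21, 531)
Output shape: (10, 24, 266)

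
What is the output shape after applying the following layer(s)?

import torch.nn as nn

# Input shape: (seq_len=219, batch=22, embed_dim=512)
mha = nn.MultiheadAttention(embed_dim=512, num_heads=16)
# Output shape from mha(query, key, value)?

Input shape: (219, 22, 512)
Output shape: (219, 22, 512)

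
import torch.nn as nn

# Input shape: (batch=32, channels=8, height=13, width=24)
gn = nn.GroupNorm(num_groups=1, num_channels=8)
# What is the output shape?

Input shape: (32, 8, 13, 24)
Output shape: (32, 8, 13, 24)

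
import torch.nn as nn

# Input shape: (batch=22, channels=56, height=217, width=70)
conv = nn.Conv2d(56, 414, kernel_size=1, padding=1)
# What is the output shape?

Input shape: (22, 56, 217, 70)
Output shape: (22, 414, 219, 72)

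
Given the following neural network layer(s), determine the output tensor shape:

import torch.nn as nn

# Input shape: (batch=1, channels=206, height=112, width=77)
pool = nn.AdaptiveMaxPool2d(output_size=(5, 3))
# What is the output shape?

Input shape: (1, 206, 112, 77)
Output shape: (1, 206, 5, 3)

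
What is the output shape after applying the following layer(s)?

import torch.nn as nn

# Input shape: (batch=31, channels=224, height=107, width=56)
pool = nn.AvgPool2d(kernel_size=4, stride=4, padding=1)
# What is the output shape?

Input shape: (31, 224, 107, 56)
Output shape: (31, 224, 27, 14)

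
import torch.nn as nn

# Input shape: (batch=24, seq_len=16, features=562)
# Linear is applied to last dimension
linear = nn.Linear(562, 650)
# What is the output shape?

Input shape: (24, 16, 562)
Output shape: (24, 16, 650)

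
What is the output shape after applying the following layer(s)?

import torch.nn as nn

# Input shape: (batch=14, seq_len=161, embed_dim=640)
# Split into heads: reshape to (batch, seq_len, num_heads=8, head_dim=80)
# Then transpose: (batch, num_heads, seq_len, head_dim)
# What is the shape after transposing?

Input shape: (14, 161, 640)
  -> after reshape: (14, 161, 8, 80)
Output shape: (14, 8, 161, 80)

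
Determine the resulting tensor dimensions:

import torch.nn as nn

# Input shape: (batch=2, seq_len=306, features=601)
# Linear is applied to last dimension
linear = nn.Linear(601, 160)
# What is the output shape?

Input shape: (2, 306, 601)
Output shape: (2, 306, 160)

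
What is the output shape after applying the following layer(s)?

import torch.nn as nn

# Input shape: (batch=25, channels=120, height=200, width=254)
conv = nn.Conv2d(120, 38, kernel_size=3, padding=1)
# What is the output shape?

Input shape: (25, 120, 200, 254)
Output shape: (25, 38, 200, 254)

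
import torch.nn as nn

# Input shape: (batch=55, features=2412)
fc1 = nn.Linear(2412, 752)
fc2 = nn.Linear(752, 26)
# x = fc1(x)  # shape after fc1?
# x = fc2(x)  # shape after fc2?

Input shape: (55, 2412)
  -> after fc1: (55, 752)
Output shape: (55, 26)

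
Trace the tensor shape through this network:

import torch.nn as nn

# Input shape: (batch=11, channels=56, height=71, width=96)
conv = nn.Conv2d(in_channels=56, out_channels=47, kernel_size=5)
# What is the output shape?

Input shape: (11, 56, 71, 96)
Output shape: (11, 47, 67, 92)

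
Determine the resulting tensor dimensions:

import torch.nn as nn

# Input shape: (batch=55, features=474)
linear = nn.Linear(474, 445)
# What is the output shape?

Input shape: (55, 474)
Output shape: (55, 445)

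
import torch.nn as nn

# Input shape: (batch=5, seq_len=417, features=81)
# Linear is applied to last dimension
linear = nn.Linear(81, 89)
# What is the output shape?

Input shape: (5, 417, 81)
Output shape: (5, 417, 89)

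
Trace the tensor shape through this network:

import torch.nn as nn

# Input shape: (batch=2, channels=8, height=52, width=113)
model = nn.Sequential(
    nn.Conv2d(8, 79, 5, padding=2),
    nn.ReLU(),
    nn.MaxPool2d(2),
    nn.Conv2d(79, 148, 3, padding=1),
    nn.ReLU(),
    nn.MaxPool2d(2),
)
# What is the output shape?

Input shape: (2, 8, 52, 113)
  -> after first Conv2d: (2, 79, 52, 113)
  -> after first MaxPool2d: (2, 79, 26, 56)
  -> after second Conv2d: (2, 148, 26, 56)
Output shape: (2, 148, 13, 28)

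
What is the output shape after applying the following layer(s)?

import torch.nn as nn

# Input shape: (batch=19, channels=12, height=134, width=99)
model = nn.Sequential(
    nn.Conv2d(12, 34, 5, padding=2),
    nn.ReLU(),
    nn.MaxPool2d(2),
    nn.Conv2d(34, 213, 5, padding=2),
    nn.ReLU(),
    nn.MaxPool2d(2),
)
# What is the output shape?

Input shape: (19, 12, 134, 99)
  -> after first Conv2d: (19, 34, 134, 99)
  -> after first MaxPool2d: (19, 34, 67, 49)
  -> after second Conv2d: (19, 213, 67, 49)
Output shape: (19, 213, 33, 24)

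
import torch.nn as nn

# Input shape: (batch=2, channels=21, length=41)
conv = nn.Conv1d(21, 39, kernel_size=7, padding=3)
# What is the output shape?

Input shape: (2, 21, 41)
Output shape: (2, 39, 41)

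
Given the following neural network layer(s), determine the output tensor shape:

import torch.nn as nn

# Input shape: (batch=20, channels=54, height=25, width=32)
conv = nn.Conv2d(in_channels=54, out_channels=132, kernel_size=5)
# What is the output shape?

Input shape: (20, 54, 25, 32)
Output shape: (20, 132, 21, 28)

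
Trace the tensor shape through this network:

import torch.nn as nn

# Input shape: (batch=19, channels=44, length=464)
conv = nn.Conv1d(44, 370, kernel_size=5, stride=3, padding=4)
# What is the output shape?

Input shape: (19, 44, 464)
Output shape: (19, 370, 156)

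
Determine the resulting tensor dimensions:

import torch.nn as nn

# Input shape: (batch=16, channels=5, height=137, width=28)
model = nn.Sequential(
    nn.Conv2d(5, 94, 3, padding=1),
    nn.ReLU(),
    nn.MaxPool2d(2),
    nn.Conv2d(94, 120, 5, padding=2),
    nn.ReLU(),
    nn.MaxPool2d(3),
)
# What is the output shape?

Input shape: (16, 5, 137, 28)
  -> after first Conv2d: (16, 94, 137, 28)
  -> after first MaxPool2d: (16, 94, 68, 14)
  -> after second Conv2d: (16, 120, 68, 14)
Output shape: (16, 120, 22, 4)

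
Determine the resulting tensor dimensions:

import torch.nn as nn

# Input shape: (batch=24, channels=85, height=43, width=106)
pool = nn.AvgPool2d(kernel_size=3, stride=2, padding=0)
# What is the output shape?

Input shape: (24, 85, 43, 106)
Output shape: (24, 85, 21, 52)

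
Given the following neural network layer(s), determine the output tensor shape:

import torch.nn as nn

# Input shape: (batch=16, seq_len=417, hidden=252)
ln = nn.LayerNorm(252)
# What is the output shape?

Input shape: (16, 417, 252)
Output shape: (16, 417, 252)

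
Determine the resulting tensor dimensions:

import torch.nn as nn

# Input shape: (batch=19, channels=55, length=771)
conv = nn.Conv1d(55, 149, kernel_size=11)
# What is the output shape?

Input shape: (19, 55, 771)
Output shape: (19, 149, 761)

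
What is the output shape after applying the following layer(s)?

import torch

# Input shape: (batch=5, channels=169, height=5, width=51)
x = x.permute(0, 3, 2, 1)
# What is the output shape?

Input shape: (5, 169, 5, 51)
Output shape: (5, 51, 5, 169)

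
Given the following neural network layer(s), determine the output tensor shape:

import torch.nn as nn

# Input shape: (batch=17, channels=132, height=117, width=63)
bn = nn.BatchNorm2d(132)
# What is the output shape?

Input shape: (17, 132, 117, 63)
Output shape: (17, 132, 117, 63)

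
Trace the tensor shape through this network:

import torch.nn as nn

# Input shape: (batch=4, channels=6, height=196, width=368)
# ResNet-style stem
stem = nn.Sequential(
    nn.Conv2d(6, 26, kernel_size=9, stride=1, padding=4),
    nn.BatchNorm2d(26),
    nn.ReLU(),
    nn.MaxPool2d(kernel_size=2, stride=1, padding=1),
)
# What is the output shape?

Input shape: (4, 6, 196, 368)
  -> after Conv2d 9x9 stride=1: (4, 26, 196, 368)
Output shape: (4, 26, 197, 369)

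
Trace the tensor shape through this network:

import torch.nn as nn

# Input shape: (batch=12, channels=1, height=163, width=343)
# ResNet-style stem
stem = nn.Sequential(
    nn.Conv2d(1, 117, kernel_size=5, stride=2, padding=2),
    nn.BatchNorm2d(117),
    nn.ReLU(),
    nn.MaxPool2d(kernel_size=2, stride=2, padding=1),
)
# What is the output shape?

Input shape: (12, 1, 163, 343)
  -> after Conv2d 5x5 stride=2: (12, 117, 82, 172)
Output shape: (12, 117, 42, 87)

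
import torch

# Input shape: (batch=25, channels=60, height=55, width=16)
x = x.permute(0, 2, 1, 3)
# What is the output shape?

Input shape: (25, 60, 55, 16)
Output shape: (25, 55, 60, 16)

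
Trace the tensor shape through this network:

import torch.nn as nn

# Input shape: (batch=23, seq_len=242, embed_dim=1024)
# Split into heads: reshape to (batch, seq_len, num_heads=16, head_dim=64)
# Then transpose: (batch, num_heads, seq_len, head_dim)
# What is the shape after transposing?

Input shape: (23, 242, 1024)
  -> after reshape: (23, 242, 16, 64)
Output shape: (23, 16, 242, 64)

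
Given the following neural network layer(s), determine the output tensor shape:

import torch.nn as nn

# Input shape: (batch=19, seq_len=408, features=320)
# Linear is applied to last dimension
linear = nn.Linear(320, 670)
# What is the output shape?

Input shape: (19, 408, 320)
Output shape: (19, 408, 670)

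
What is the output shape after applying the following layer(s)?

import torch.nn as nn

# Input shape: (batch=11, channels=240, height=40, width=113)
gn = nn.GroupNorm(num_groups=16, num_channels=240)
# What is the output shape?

Input shape: (11, 240, 40, 113)
Output shape: (11, 240, 40, 113)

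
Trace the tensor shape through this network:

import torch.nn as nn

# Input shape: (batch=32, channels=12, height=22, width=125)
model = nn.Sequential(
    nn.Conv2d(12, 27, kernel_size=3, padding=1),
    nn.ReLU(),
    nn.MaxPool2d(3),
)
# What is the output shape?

Input shape: (32, 12, 22, 125)
  -> after Conv2d: (32, 27, 22, 125)
  -> after ReLU: (32, 27, 22, 125)
Output shape: (32, 27, 7, 41)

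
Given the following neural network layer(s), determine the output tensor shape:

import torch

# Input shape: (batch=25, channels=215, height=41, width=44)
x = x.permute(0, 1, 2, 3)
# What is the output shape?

Input shape: (25, 215, 41, 44)
Output shape: (25, 215, 41, 44)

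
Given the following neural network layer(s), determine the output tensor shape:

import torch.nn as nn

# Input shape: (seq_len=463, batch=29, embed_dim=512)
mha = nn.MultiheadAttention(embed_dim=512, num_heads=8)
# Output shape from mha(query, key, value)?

Input shape: (463, 29, 512)
Output shape: (463, 29, 512)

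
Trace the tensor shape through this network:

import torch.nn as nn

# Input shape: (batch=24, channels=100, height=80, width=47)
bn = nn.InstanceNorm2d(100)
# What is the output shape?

Input shape: (24, 100, 80, 47)
Output shape: (24, 100, 80, 47)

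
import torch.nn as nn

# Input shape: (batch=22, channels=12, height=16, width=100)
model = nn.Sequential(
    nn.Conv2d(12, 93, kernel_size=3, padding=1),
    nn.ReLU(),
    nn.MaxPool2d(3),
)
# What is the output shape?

Input shape: (22, 12, 16, 100)
  -> after Conv2d: (22, 93, 16, 100)
  -> after ReLU: (22, 93, 16, 100)
Output shape: (22, 93, 5, 33)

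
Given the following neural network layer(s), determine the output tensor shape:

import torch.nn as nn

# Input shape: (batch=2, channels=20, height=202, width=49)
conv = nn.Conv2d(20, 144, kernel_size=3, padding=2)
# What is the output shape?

Input shape: (2, 20, 202, 49)
Output shape: (2, 144, 204, 51)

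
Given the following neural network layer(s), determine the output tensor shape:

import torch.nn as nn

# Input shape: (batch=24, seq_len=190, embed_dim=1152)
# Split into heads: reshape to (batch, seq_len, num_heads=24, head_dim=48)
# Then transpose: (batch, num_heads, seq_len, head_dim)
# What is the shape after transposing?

Input shape: (24, 190, 1152)
  -> after reshape: (24, 190, 24, 48)
Output shape: (24, 24, 190, 48)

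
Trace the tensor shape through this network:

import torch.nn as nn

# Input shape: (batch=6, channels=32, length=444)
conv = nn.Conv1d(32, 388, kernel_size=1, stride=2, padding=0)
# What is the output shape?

Input shape: (6, 32, 444)
Output shape: (6, 388, 222)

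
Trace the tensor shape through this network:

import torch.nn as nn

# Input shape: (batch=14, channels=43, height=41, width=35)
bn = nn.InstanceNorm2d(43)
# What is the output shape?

Input shape: (14, 43, 41, 35)
Output shape: (14, 43, 41, 35)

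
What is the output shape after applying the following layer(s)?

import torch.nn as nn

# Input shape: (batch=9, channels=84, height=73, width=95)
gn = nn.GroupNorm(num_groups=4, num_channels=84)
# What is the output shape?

Input shape: (9, 84, 73, 95)
Output shape: (9, 84, 73, 95)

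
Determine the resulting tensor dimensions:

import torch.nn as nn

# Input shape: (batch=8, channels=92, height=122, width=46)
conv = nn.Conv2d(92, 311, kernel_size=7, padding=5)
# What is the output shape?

Input shape: (8, 92, 122, 46)
Output shape: (8, 311, 126, 50)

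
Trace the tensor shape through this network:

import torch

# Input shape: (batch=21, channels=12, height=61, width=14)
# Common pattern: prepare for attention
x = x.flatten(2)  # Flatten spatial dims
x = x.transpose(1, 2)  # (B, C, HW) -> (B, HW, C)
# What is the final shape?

Input shape: (21, 12, 61, 14)
  -> after flatten(2): (21, 12, 854)
Output shape: (21, 854, 12)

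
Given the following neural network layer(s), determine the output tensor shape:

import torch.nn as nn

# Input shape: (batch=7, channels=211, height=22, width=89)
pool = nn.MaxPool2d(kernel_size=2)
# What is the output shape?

Input shape: (7, 211, 22, 89)
Output shape: (7, 211, 11, 44)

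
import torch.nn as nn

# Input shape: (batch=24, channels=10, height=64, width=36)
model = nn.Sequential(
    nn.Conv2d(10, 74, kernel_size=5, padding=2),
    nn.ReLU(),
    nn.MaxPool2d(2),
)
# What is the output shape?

Input shape: (24, 10, 64, 36)
  -> after Conv2d: (24, 74, 64, 36)
  -> after ReLU: (24, 74, 64, 36)
Output shape: (24, 74, 32, 18)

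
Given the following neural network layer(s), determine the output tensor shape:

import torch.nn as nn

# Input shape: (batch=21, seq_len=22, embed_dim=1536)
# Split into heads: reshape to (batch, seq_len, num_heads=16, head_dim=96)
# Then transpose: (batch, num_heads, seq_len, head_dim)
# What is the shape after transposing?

Input shape: (21, 22, 1536)
  -> after reshape: (21, 22, 16, 96)
Output shape: (21, 16, 22, 96)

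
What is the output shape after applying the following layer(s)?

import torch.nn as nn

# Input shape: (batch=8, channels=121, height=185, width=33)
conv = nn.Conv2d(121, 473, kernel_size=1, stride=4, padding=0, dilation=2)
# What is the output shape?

Input shape: (8, 121, 185, 33)
Output shape: (8, 473, 47, 9)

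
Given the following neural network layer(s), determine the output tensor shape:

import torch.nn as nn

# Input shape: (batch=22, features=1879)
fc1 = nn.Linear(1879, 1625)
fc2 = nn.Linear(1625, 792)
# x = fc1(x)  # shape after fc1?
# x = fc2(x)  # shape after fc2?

Input shape: (22, 1879)
  -> after fc1: (22, 1625)
Output shape: (22, 792)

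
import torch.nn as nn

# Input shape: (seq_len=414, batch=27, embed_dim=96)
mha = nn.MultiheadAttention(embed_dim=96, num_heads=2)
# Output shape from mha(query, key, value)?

Input shape: (414, 27, 96)
Output shape: (414, 27, 96)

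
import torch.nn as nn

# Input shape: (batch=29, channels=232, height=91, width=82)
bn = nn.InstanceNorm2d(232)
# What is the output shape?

Input shape: (29, 232, 91, 82)
Output shape: (29, 232, 91, 82)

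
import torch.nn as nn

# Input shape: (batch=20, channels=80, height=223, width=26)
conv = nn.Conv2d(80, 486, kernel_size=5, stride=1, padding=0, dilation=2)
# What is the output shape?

Input shape: (20, 80, 223, 26)
Output shape: (20, 486, 215, 18)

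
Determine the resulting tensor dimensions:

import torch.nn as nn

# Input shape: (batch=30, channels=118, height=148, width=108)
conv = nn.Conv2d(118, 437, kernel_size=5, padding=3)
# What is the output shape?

Input shape: (30, 118, 148, 108)
Output shape: (30, 437, 150, 110)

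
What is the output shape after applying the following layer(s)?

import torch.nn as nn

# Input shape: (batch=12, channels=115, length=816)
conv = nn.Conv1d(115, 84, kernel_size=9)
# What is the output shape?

Input shape: (12, 115, 816)
Output shape: (12, 84, 808)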